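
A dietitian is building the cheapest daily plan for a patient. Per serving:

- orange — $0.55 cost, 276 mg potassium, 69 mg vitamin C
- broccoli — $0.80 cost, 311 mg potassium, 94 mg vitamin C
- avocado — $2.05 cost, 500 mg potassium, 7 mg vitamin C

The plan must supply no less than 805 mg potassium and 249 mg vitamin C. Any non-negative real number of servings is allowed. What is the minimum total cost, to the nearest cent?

Compare the cost at each extreme point of the feasible region.
orange only: max(805/276, 249/69) = 3.609 servings → $1.98.
broccoli only: max(805/311, 249/94) = 2.649 servings → $2.12.
avocado only: max(805/500, 249/7) = 35.57 servings → $72.92.
orange + broccoli with both targets exact would need a negative amount; discard.
orange + avocado with both targets exact would need a negative amount; discard.
broccoli + avocado with both targets exact would need a negative amount; discard.
Cheapest feasible corner: $1.98.

$1.98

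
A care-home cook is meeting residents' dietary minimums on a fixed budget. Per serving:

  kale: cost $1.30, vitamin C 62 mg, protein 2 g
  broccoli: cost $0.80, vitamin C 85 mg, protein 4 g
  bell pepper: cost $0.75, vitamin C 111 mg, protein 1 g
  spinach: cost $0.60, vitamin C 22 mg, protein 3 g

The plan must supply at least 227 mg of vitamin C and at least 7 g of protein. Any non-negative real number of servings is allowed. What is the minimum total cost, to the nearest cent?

An LP optimum is at a vertex; with two nutrient constraints at most two foods are used. Check each candidate.
kale only: max(227/62, 7/2) = 3.661 servings → $4.76.
broccoli only: max(227/85, 7/4) = 2.671 servings → $2.14.
bell pepper only: max(227/111, 7/1) = 7 servings → $5.25.
spinach only: max(227/22, 7/3) = 10.32 servings → $6.19.
kale + broccoli: the both-tight solution has a negative serving — not a feasible corner.
kale + bell pepper with both tight: 3.438 servings and 0.125 servings → $4.56.
kale + spinach: intersection lies outside the first quadrant.
broccoli + bell pepper with both tight: 1.532 servings and 0.8719 servings → $1.88.
broccoli + spinach: the both-tight solution has a negative serving — not a feasible corner.
bell pepper + spinach with both tight: 1.695 servings and 1.768 servings → $2.33.
Cheapest feasible corner: $1.88.

$1.88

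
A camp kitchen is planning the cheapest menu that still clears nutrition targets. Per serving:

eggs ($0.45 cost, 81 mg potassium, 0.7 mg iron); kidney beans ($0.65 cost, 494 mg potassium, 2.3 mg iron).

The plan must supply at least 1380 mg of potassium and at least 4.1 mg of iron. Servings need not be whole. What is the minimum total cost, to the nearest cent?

$1.82

eggs only: max(1380/81, 4.1/0.7) = 17.04 servings → $7.67.
kidney beans only: max(1380/494, 4.1/2.3) = 2.794 servings → $1.82.
eggs + kidney beans: the both-tight solution has a negative serving — not a feasible corner.
Cheapest feasible corner: $1.82.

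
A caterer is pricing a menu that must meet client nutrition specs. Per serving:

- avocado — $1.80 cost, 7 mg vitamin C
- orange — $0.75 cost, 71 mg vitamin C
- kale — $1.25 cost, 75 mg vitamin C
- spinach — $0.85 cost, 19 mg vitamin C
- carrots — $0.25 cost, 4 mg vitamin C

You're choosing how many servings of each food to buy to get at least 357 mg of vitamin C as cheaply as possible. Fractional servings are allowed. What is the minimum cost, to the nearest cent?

$3.77

Cost per mg of vitamin C: orange $0.0106, kale $0.0167, spinach $0.0447, carrots $0.0625, avocado $0.2571.
With no serving limits, use only orange: 357 mg / 71 mg = 5.028 servings × $0.75 = $3.77.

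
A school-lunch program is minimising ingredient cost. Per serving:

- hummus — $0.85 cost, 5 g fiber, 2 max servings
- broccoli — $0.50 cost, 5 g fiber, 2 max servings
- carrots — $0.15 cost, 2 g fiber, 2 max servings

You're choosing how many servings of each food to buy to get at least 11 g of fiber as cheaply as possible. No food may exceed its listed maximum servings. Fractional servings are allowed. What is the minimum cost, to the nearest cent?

Cost per g of fiber: carrots $0.0750, broccoli $0.1000, hummus $0.1700.
Take 2 servings of carrots: +4.0 g fiber for $0.30 (total $0.30, still need 7.0 g).
Take 1.4 servings of broccoli: +7.0 g fiber for $0.70 (total $1.00, still need 0.0 g).
Filling from the cheapest source first is optimal under one linear minimum: $1.00.

$1.00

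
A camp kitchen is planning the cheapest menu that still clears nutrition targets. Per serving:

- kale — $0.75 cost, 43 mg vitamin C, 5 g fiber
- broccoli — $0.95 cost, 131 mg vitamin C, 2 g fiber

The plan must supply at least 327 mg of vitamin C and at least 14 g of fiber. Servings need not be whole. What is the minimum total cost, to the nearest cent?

The cheapest plan sits at a corner of the feasible region — with two constraints it uses at most two foods.
kale only: max(327/43, 14/5) = 7.605 servings → $5.70.
broccoli only: max(327/131, 14/2) = 7 servings → $6.65.
kale + broccoli with both tight: 2.074 servings and 1.815 servings → $3.28.
The minimum over all feasible corners is $3.28.

$3.28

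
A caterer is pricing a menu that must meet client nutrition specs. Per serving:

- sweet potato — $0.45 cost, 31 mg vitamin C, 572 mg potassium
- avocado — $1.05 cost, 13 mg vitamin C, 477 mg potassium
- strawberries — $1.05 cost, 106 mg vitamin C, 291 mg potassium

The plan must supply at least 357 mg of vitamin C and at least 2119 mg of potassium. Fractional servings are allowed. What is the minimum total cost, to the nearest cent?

$3.87

At the optimum either one food covers both requirements or two foods hit both targets exactly; no other combination can be cheaper.
sweet potato only: max(357/31, 2119/572) = 11.52 servings → $5.18.
avocado only: max(357/13, 2119/477) = 27.46 servings → $28.83.
strawberries only: max(357/106, 2119/291) = 7.282 servings → $7.65.
sweet potato + avocado with both targets exact would need a negative amount; discard.
sweet potato + strawberries with both tight: 2.339 servings and 2.684 servings → $3.87.
avocado + strawberries with both tight: 2.581 servings and 3.051 servings → $5.91.
So the least-cost plan costs $3.87.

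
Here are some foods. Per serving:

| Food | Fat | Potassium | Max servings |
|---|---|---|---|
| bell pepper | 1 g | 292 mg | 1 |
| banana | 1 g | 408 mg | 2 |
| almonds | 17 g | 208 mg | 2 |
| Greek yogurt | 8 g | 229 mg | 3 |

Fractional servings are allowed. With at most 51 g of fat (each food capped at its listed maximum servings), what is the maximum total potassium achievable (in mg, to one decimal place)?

Potassium per g fat: banana 408, bell pepper 292, Greek yogurt 28.62, almonds 12.24.
Take 2 servings of banana: uses 2 g fat, +816.0 mg potassium (running total 816.0 mg).
Take 1 serving of bell pepper: uses 1 g fat, +292.0 mg potassium (running total 1108.0 mg).
Take 3 servings of Greek yogurt: uses 24 g fat, +687.0 mg potassium (running total 1795.0 mg).
Take 1.412 servings of almonds: uses 24 g fat, +293.6 mg potassium (running total 2088.6 mg).
Filling greedily by potassium-per-g fat is optimal for one linear limit, giving 2088.6 mg.

2088.6 mg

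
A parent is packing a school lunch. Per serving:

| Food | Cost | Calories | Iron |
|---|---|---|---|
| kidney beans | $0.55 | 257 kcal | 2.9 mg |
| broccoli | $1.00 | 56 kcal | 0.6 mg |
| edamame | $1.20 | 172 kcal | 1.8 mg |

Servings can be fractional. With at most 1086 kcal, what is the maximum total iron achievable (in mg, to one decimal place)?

Iron per kcal: kidney beans 0.01128, broccoli 0.01071, edamame 0.01047.
With no serving limits, spend the whole calories allowance on kidney beans: 1086 kcal / 257 kcal × 2.9 mg = 12.3 mg.

12.3 mg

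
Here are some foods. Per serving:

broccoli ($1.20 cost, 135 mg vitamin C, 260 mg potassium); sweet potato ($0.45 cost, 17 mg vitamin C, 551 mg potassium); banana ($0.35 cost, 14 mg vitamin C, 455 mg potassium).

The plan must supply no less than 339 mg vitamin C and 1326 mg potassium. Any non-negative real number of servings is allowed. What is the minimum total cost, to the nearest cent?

$3.37

For a min-cost LP with two ≥-constraints, a basic feasible solution has at most two positive variables.
broccoli only: max(339/135, 1326/260) = 5.1 servings → $6.12.
sweet potato only: max(339/17, 1326/551) = 19.94 servings → $8.97.
banana only: max(339/14, 1326/455) = 24.21 servings → $8.47.
broccoli + sweet potato with both tight: 2.348 servings and 1.299 servings → $3.40.
broccoli + banana with both tight: 2.348 servings and 1.573 servings → $3.37.
sweet potato + banana with both targets exact would need a negative amount; discard.
Cheapest feasible corner: $3.37.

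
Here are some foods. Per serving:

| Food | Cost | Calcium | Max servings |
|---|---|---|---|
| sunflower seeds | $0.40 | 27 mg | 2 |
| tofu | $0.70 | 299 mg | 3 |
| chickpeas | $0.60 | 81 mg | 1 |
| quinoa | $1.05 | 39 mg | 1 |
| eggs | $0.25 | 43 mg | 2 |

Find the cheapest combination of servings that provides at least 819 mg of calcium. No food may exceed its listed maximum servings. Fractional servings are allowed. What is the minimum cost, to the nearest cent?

Cost per mg of calcium: tofu $0.0023, eggs $0.0058, chickpeas $0.0074, sunflower seeds $0.0148, quinoa $0.0269.
Take 2.739 servings of tofu: +819.0 mg calcium for $1.92 (total $1.92, still need 0.0 mg).
Filling from the cheapest source first is optimal under one linear minimum: $1.92.

$1.92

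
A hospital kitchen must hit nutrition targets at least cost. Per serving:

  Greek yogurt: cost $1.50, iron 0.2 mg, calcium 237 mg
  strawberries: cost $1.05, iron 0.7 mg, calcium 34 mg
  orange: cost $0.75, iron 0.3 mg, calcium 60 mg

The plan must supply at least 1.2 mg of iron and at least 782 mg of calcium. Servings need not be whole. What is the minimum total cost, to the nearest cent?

$5.62

This is a tiny linear program; its minimum lies at a vertex of the feasible set. List the vertices and price them.
Greek yogurt only: max(1.2/0.2, 782/237) = 6 servings → $9.00.
strawberries only: max(1.2/0.7, 782/34) = 23 servings → $24.15.
orange only: max(1.2/0.3, 782/60) = 13.03 servings → $9.78.
Greek yogurt + strawberries with both tight: 3.184 servings and 0.8045 servings → $5.62.
Greek yogurt + orange with both tight: 2.751 servings and 2.166 servings → $5.75.
strawberries + orange: the both-tight solution has a negative serving — not a feasible corner.
So the least-cost plan costs $5.62.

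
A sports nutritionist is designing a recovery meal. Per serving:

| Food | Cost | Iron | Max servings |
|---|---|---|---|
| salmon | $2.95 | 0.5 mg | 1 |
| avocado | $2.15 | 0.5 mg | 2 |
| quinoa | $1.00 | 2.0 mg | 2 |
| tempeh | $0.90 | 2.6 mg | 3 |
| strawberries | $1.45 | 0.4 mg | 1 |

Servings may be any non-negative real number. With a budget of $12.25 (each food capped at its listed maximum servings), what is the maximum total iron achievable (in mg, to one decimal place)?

Iron per dollar: tempeh 2.889, quinoa 2, strawberries 0.2759, avocado 0.2326, salmon 0.1695.
Take 3 servings of tempeh: spends $2.70, +7.8 mg iron (running total 7.8 mg).
Take 2 servings of quinoa: spends $2.00, +4.0 mg iron (running total 11.8 mg).
Take 1 serving of strawberries: spends $1.45, +0.4 mg iron (running total 12.2 mg).
Take 2 servings of avocado: spends $4.30, +1.0 mg iron (running total 13.2 mg).
Take 0.6102 servings of salmon: spends $1.80, +0.3 mg iron (running total 13.5 mg).
Greedy by best ratio exhausts the cost allowance optimally: 13.5 mg.

13.5 mg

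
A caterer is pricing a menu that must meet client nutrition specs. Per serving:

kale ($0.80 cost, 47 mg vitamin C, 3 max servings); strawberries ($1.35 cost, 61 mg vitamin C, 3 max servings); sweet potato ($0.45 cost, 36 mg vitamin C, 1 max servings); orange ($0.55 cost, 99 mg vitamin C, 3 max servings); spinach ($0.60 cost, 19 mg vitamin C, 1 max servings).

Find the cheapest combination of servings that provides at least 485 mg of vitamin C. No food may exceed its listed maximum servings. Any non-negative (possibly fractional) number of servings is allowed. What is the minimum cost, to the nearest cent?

$4.74

Cost per mg of vitamin C: orange $0.0056, sweet potato $0.0125, kale $0.0170, strawberries $0.0221, spinach $0.0316.
Take 3 servings of orange: +297.0 mg vitamin C for $1.65 (total $1.65, still need 188.0 mg).
Take 1 serving of sweet potato: +36.0 mg vitamin C for $0.45 (total $2.10, still need 152.0 mg).
Take 3 servings of kale: +141.0 mg vitamin C for $2.40 (total $4.50, still need 11.0 mg).
Take 0.1803 servings of strawberries: +11.0 mg vitamin C for $0.24 (total $4.74, still need 0.0 mg).
Filling from the cheapest source first is optimal under one linear minimum: $4.74.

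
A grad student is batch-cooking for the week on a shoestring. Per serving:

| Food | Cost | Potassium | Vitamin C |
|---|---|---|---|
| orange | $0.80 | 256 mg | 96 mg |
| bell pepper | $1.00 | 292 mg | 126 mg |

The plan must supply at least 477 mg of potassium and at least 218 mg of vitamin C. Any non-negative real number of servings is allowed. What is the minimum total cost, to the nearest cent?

$1.73

Two binding constraints pin down two serving amounts, so the optimal mix uses at most two foods. The candidates are each food alone (scaled to the tighter of potassium/vitamin C) and each pair with both constraints tight.
orange only: max(477/256, 218/96) = 2.271 servings → $1.82.
bell pepper only: max(477/292, 218/126) = 1.73 servings → $1.73.
orange + bell pepper: the both-tight solution has a negative serving — not a feasible corner.
Cheapest feasible corner: $1.73.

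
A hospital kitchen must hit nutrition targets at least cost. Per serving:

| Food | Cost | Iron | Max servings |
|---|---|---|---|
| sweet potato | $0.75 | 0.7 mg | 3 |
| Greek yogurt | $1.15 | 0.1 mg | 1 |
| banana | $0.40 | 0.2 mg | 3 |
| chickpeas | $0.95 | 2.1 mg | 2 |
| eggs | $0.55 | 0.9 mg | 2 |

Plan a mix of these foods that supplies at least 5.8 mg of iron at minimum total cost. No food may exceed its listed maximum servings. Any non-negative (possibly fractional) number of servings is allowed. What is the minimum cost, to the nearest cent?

$2.88

Cost per mg of iron: chickpeas $0.4524, eggs $0.6111, sweet potato $1.0714, banana $2.0000, Greek yogurt $11.5000.
Take 2 servings of chickpeas: +4.2 mg iron for $1.90 (total $1.90, still need 1.6 mg).
Take 1.778 servings of eggs: +1.6 mg iron for $0.98 (total $2.88, still need 0.0 mg).
Greedy by cheapest-per-mg is optimal for a single linear constraint, so the minimum cost is $2.88.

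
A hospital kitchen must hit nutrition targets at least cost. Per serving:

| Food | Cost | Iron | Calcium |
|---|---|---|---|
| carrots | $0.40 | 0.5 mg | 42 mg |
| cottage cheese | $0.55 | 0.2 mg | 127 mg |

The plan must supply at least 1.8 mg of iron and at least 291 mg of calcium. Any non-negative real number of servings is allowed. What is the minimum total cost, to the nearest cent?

$1.93

With two linear requirements the optimum uses one or two foods; enumerate the corners.
carrots only: max(1.8/0.5, 291/42) = 6.929 servings → $2.77.
cottage cheese only: max(1.8/0.2, 291/127) = 9 servings → $4.95.
carrots + cottage cheese with both tight: 3.093 servings and 1.269 servings → $1.93.
Cheapest feasible corner: $1.93.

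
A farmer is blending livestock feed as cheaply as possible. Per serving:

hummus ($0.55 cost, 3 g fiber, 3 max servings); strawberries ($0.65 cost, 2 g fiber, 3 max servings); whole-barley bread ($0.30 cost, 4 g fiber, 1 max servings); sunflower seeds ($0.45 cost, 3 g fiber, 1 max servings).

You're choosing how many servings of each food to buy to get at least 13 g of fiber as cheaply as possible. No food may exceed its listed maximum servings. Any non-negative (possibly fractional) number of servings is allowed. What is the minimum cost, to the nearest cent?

$1.85

Cost per g of fiber: whole-barley bread $0.0750, sunflower seeds $0.1500, hummus $0.1833, strawberries $0.3250.
Take 1 serving of whole-barley bread: +4.0 g fiber for $0.30 (total $0.30, still need 9.0 g).
Take 1 serving of sunflower seeds: +3.0 g fiber for $0.45 (total $0.75, still need 6.0 g).
Take 2 servings of hummus: +6.0 g fiber for $1.10 (total $1.85, still need 0.0 g).
Filling from the cheapest source first is optimal under one linear minimum: $1.85.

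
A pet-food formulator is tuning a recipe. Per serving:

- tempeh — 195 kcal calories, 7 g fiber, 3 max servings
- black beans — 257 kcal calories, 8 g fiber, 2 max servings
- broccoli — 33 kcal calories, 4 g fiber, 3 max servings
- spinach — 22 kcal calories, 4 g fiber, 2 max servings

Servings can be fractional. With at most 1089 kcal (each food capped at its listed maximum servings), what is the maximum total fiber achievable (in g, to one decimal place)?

Fiber per kcal: spinach 0.1818, broccoli 0.1212, tempeh 0.0359, black beans 0.03113.
Take 2 servings of spinach: uses 44 kcal, +8.0 g fiber (running total 8.0 g).
Take 3 servings of broccoli: uses 99 kcal, +12.0 g fiber (running total 20.0 g).
Take 3 servings of tempeh: uses 585 kcal, +21.0 g fiber (running total 41.0 g).
Take 1.405 servings of black beans: uses 361 kcal, +11.2 g fiber (running total 52.2 g).
Greedy by best ratio exhausts the calories allowance optimally: 52.2 g.

52.2 g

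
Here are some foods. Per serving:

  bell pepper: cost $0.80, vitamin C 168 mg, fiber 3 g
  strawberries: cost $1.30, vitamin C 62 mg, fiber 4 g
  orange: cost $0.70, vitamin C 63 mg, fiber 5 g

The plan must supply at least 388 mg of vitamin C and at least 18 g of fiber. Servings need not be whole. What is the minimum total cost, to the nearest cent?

bell pepper only: max(388/168, 18/3) = 6 servings → $4.80.
strawberries only: max(388/62, 18/4) = 6.258 servings → $8.14.
orange only: max(388/63, 18/5) = 6.159 servings → $4.31.
bell pepper + strawberries with both tight: 0.8971 servings and 3.827 servings → $5.69.
bell pepper + orange with both tight: 1.238 servings and 2.857 servings → $2.99.
strawberries + orange: intersection lies outside the first quadrant.
The minimum over all feasible corners is $2.99.

$2.99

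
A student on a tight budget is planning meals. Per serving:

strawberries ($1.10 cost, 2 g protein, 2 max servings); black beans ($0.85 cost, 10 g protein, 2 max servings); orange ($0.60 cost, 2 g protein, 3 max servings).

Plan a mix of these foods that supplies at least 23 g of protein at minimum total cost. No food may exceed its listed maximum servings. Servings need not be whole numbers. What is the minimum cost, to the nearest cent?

$2.60

Cost per g of protein: black beans $0.0850, orange $0.3000, strawberries $0.5500.
Take 2 servings of black beans: +20.0 g protein for $1.70 (total $1.70, still need 3.0 g).
Take 1.5 servings of orange: +3.0 g protein for $0.90 (total $2.60, still need 0.0 g).
Filling from the cheapest source first is optimal under one linear minimum: $2.60.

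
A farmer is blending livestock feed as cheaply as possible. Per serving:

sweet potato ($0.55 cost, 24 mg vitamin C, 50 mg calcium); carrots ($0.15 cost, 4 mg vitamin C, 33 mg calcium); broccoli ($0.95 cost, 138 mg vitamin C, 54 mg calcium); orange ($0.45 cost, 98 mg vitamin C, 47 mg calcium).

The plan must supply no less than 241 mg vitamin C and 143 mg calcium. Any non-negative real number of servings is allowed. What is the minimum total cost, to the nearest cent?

Minimising a linear cost over {vitamin C ≥ 241, calcium ≥ 143, servings ≥ 0} — the optimum is at a vertex, using one or two foods.
sweet potato only: max(241/24, 143/50) = 10.04 servings → $5.52.
carrots only: max(241/4, 143/33) = 60.25 servings → $9.04.
broccoli only: max(241/138, 143/54) = 2.648 servings → $2.52.
orange only: max(241/98, 143/47) = 3.043 servings → $1.37.
sweet potato + carrots: intersection lies outside the first quadrant.
sweet potato + broccoli with both tight: 1.199 servings and 1.538 servings → $2.12.
sweet potato + orange with both tight: 0.7124 servings and 2.285 servings → $1.42.
carrots + broccoli with both tight: 1.549 servings and 1.701 servings → $1.85.
carrots + orange with both tight: 0.8821 servings and 2.423 servings → $1.22.
broccoli + orange with both targets exact would need a negative amount; discard.
Cheapest feasible corner: $1.22.

$1.22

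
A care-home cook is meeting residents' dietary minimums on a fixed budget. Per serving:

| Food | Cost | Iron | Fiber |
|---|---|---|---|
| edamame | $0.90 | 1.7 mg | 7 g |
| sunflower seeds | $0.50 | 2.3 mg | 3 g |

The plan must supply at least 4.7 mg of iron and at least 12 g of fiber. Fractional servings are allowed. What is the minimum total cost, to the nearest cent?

For a min-cost LP with two ≥-constraints, a basic feasible solution has at most two positive variables.
edamame only: max(4.7/1.7, 12/7) = 2.765 servings → $2.49.
sunflower seeds only: max(4.7/2.3, 12/3) = 4 servings → $2.00.
edamame + sunflower seeds with both tight: 1.227 servings and 1.136 servings → $1.67.
So the least-cost plan costs $1.67.

$1.67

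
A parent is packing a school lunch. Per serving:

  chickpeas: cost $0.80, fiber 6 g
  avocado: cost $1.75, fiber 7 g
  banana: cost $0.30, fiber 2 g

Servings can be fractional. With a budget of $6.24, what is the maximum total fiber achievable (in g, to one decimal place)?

Fiber per dollar: chickpeas 7.5, banana 6.667, avocado 4.
With no serving limits, spend the whole cost allowance on chickpeas: $6.24 / $0.80 × 6 g = 46.8 g.

46.8 g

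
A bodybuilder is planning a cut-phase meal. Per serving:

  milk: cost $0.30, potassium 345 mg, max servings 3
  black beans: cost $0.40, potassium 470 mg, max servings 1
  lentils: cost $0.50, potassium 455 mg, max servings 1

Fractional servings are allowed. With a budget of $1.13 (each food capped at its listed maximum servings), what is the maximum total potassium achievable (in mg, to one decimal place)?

Potassium per dollar: black beans 1175, milk 1150, lentils 910.
Take 1 serving of black beans: spends $0.40, +470.0 mg potassium (running total 470.0 mg).
Take 2.433 servings of milk: spends $0.73, +839.5 mg potassium (running total 1309.5 mg).
Greedy by best ratio exhausts the cost allowance optimally: 1309.5 mg.

1309.5 mg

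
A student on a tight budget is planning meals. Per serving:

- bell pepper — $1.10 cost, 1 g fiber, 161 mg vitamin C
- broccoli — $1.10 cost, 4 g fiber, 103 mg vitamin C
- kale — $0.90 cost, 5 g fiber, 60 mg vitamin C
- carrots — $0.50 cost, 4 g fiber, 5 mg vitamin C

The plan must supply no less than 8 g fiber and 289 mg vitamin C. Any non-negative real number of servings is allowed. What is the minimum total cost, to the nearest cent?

With two linear requirements the optimum uses one or two foods; enumerate the corners.
bell pepper only: max(8/1, 289/161) = 8 servings → $8.80.
broccoli only: max(8/4, 289/103) = 2.806 servings → $3.09.
kale only: max(8/5, 289/60) = 4.817 servings → $4.33.
carrots only: max(8/4, 289/5) = 57.8 servings → $28.90.
bell pepper + broccoli with both tight: 0.6137 servings and 1.847 servings → $2.71.
bell pepper + kale with both tight: 1.295 servings and 1.341 servings → $2.63.
bell pepper + carrots with both tight: 1.746 servings and 1.563 servings → $2.70.
broccoli + kale: intersection lies outside the first quadrant.
broccoli + carrots: intersection lies outside the first quadrant.
kale + carrots with both targets exact would need a negative amount; discard.
The minimum over all feasible corners is $2.63.

$2.63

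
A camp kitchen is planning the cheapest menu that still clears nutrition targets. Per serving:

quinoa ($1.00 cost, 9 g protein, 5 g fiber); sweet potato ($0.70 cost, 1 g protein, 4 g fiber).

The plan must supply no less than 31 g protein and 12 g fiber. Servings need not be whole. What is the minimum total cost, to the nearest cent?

$3.44

quinoa only: max(31/9, 12/5) = 3.444 servings → $3.44.
sweet potato only: max(31/1, 12/4) = 31 servings → $21.70.
quinoa + sweet potato: intersection lies outside the first quadrant.
So the least-cost plan costs $3.44.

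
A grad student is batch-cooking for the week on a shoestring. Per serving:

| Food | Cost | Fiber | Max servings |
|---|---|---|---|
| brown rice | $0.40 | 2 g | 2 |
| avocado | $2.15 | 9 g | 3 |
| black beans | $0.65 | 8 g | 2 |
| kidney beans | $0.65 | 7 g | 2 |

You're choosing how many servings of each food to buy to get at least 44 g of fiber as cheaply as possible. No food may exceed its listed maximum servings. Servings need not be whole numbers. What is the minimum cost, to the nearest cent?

Cost per g of fiber: black beans $0.0813, kidney beans $0.0929, brown rice $0.2000, avocado $0.2389.
Take 2 servings of black beans: +16.0 g fiber for $1.30 (total $1.30, still need 28.0 g).
Take 2 servings of kidney beans: +14.0 g fiber for $1.30 (total $2.60, still need 14.0 g).
Take 2 servings of brown rice: +4.0 g fiber for $0.80 (total $3.40, still need 10.0 g).
Take 1.111 servings of avocado: +10.0 g fiber for $2.39 (total $5.79, still need 0.0 g).
Greedy by cheapest-per-g is optimal for a single linear constraint, so the minimum cost is $5.79.

$5.79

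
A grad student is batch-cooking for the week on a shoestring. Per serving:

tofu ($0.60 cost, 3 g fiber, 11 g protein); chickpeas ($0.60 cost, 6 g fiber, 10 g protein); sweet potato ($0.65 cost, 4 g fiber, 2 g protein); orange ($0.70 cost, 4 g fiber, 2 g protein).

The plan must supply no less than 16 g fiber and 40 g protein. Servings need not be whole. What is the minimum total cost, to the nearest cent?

This is a tiny linear program; its minimum lies at a vertex of the feasible set. List the vertices and price them.
tofu only: max(16/3, 40/11) = 5.333 servings → $3.20.
chickpeas only: max(16/6, 40/10) = 4 servings → $2.40.
sweet potato only: max(16/4, 40/2) = 20 servings → $13.00.
orange only: max(16/4, 40/2) = 20 servings → $14.00.
tofu + chickpeas with both tight: 2.222 servings and 1.556 servings → $2.27.
tofu + sweet potato with both tight: 3.368 servings and 1.474 servings → $2.98.
tofu + orange with both tight: 3.368 servings and 1.474 servings → $3.05.
chickpeas + sweet potato with both targets exact would need a negative amount; discard.
chickpeas + orange: the both-tight solution has a negative serving — not a feasible corner.
sweet potato + orange (both tight): parallel constraints — no distinct corner.
So the least-cost plan costs $2.27.

$2.27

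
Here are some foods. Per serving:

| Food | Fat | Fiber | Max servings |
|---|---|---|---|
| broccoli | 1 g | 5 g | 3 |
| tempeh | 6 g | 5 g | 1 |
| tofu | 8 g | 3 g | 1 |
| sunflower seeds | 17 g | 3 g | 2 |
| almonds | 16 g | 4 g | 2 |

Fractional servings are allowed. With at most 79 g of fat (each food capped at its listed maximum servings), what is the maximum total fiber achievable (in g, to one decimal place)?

36.3 g

Fiber per g fat: broccoli 5, tempeh 0.8333, tofu 0.375, almonds 0.25, sunflower seeds 0.1765.
Take 3 servings of broccoli: uses 3 g fat, +15.0 g fiber (running total 15.0 g).
Take 1 serving of tempeh: uses 6 g fat, +5.0 g fiber (running total 20.0 g).
Take 1 serving of tofu: uses 8 g fat, +3.0 g fiber (running total 23.0 g).
Take 2 servings of almonds: uses 32 g fat, +8.0 g fiber (running total 31.0 g).
Take 1.765 servings of sunflower seeds: uses 30 g fat, +5.3 g fiber (running total 36.3 g).
Filling greedily by fiber-per-g fat is optimal for one linear limit, giving 36.3 g.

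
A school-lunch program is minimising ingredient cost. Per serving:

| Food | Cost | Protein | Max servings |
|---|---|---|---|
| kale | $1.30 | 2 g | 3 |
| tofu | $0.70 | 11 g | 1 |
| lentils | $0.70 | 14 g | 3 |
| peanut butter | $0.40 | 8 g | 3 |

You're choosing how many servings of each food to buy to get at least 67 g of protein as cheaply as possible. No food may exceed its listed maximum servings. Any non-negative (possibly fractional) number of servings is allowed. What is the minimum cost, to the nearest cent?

$3.36

Cost per g of protein: lentils $0.0500, peanut butter $0.0500, tofu $0.0636, kale $0.6500.
Take 3 servings of lentils: +42.0 g protein for $2.10 (total $2.10, still need 25.0 g).
Take 3 servings of peanut butter: +24.0 g protein for $1.20 (total $3.30, still need 1.0 g).
Take 0.09091 servings of tofu: +1.0 g protein for $0.06 (total $3.36, still need 0.0 g).
Greedy by cheapest-per-g is optimal for a single linear constraint, so the minimum cost is $3.36.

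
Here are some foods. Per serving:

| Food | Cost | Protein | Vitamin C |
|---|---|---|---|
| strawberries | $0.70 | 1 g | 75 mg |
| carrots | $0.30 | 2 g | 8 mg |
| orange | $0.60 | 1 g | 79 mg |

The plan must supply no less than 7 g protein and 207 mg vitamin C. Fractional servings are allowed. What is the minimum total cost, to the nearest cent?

$2.12

Minimising a linear cost over {protein ≥ 7, vitamin C ≥ 207, servings ≥ 0} — the optimum is at a vertex, using one or two foods.
strawberries only: max(7/1, 207/75) = 7 servings → $4.90.
carrots only: max(7/2, 207/8) = 25.88 servings → $7.76.
orange only: max(7/1, 207/79) = 7 servings → $4.20.
strawberries + carrots with both tight: 2.521 servings and 2.239 servings → $2.44.
strawberries + orange: the both-tight solution has a negative serving — not a feasible corner.
carrots + orange with both tight: 2.307 servings and 2.387 servings → $2.12.
Cheapest feasible corner: $2.12.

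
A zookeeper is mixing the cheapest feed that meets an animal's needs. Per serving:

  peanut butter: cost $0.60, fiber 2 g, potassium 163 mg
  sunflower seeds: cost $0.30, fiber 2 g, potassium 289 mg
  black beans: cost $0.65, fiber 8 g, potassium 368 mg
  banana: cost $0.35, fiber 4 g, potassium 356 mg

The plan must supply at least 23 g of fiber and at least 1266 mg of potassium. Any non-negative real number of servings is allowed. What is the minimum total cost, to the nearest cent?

$1.90

Minimising a linear cost over {fiber ≥ 23, potassium ≥ 1266, servings ≥ 0} — the optimum is at a vertex, using one or two foods.
peanut butter only: max(23/2, 1266/163) = 11.5 servings → $6.90.
sunflower seeds only: max(23/2, 1266/289) = 11.5 servings → $3.45.
black beans only: max(23/8, 1266/368) = 3.44 servings → $2.24.
banana only: max(23/4, 1266/356) = 5.75 servings → $2.01.
peanut butter + sunflower seeds: intersection lies outside the first quadrant.
peanut butter + black beans with both tight: 2.93 servings and 2.143 servings → $3.15.
peanut butter + banana with both targets exact would need a negative amount; discard.
sunflower seeds + black beans with both tight: 1.056 servings and 2.611 servings → $2.01.
sunflower seeds + banana with both targets exact would need a negative amount; discard.
black beans + banana with both tight: 2.27 servings and 1.209 servings → $1.90.
Cheapest feasible corner: $1.90.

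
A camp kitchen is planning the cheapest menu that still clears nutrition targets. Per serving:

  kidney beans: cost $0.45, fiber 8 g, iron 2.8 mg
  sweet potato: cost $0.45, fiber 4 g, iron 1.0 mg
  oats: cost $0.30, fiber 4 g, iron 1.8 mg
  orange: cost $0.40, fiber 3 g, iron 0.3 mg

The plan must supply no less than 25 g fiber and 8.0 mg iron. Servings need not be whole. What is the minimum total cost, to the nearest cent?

Compare the cost at each extreme point of the feasible region.
kidney beans only: max(25/8, 8.0/2.8) = 3.125 servings → $1.41.
sweet potato only: max(25/4, 8.0/1.0) = 8 servings → $3.60.
oats only: max(25/4, 8.0/1.8) = 6.25 servings → $1.88.
orange only: max(25/3, 8.0/0.3) = 26.67 servings → $10.67.
kidney beans + sweet potato with both tight: 2.188 servings and 1.875 servings → $1.83.
kidney beans + oats with both targets exact would need a negative amount; discard.
kidney beans + orange with both tight: 2.75 servings and 1 serving → $1.64.
sweet potato + oats with both tight: 4.062 servings and 2.188 servings → $2.48.
sweet potato + orange: the both-tight solution has a negative serving — not a feasible corner.
oats + orange with both tight: 3.929 servings and 3.095 servings → $2.42.
So the least-cost plan costs $1.41.

$1.41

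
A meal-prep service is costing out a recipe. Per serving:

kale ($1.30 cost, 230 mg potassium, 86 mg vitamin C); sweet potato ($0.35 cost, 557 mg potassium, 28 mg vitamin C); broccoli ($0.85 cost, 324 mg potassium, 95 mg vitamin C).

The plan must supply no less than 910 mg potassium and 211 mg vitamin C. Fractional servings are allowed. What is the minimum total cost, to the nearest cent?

Check every corner: each single food scaled to meet both minima, and each pair solved so both constraints bind.
kale only: max(910/230, 211/86) = 3.957 servings → $5.14.
sweet potato only: max(910/557, 211/28) = 7.536 servings → $2.64.
broccoli only: max(910/324, 211/95) = 2.809 servings → $2.39.
kale + sweet potato with both tight: 2.22 servings and 0.717 servings → $3.14.
kale + broccoli: the both-tight solution has a negative serving — not a feasible corner.
sweet potato + broccoli with both tight: 0.4125 servings and 2.099 servings → $1.93.
The minimum over all feasible corners is $1.93.

$1.93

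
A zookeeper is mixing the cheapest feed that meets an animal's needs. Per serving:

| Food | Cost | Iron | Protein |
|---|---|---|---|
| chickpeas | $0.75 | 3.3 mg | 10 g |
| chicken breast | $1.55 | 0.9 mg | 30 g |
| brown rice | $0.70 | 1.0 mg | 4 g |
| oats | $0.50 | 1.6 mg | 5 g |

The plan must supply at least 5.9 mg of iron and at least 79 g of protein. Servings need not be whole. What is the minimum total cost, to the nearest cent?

This is a tiny linear program; its minimum lies at a vertex of the feasible set. List the vertices and price them.
chickpeas only: max(5.9/3.3, 79/10) = 7.9 servings → $5.92.
chicken breast only: max(5.9/0.9, 79/30) = 6.556 servings → $10.16.
brown rice only: max(5.9/1.0, 79/4) = 19.75 servings → $13.82.
oats only: max(5.9/1.6, 79/5) = 15.8 servings → $7.90.
chickpeas + chicken breast with both tight: 1.177 servings and 2.241 servings → $4.36.
chickpeas + brown rice: intersection lies outside the first quadrant.
chickpeas + oats with both targets exact would need a negative amount; discard.
chicken breast + brown rice with both tight: 2.098 servings and 4.011 servings → $6.06.
chicken breast + oats with both tight: 2.228 servings and 2.434 servings → $4.67.
brown rice + oats with both targets exact would need a negative amount; discard.
Cheapest feasible corner: $4.36.

$4.36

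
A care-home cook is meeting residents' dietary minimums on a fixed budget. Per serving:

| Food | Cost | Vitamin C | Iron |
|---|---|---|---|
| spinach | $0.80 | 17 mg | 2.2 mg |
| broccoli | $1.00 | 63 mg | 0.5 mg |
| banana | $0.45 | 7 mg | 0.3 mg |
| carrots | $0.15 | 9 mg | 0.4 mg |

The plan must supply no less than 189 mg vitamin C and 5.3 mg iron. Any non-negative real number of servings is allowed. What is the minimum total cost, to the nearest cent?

A basic optimal solution has at most two foods positive. Try each food alone and each pair with both targets met exactly.
spinach only: max(189/17, 5.3/2.2) = 11.12 servings → $8.89.
broccoli only: max(189/63, 5.3/0.5) = 10.6 servings → $10.60.
banana only: max(189/7, 5.3/0.3) = 27 servings → $12.15.
carrots only: max(189/9, 5.3/0.4) = 21 servings → $3.15.
spinach + broccoli with both tight: 1.84 servings and 2.503 servings → $3.98.
spinach + banana with both targets exact would need a negative amount; discard.
spinach + carrots: the both-tight solution has a negative serving — not a feasible corner.
broccoli + banana with both tight: 1.273 servings and 15.55 servings → $8.27.
broccoli + carrots with both tight: 1.348 servings and 11.57 servings → $3.08.
banana + carrots: the both-tight solution has a negative serving — not a feasible corner.
So the least-cost plan costs $3.08.

$3.08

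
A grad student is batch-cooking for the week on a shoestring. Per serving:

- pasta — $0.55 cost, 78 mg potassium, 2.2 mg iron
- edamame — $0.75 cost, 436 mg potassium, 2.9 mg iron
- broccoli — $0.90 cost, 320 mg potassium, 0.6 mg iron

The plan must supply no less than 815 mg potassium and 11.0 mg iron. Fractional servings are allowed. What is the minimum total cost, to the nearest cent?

An LP optimum is at a vertex; with two nutrient constraints at most two foods are used. Check each candidate.
pasta only: max(815/78, 11.0/2.2) = 10.45 servings → $5.75.
edamame only: max(815/436, 11.0/2.9) = 3.793 servings → $2.84.
broccoli only: max(815/320, 11.0/0.6) = 18.33 servings → $16.50.
pasta + edamame with both tight: 3.319 servings and 1.276 servings → $2.78.
pasta + broccoli with both tight: 4.612 servings and 1.423 servings → $3.82.
edamame + broccoli with both targets exact would need a negative amount; discard.
Cheapest feasible corner: $2.78.

$2.78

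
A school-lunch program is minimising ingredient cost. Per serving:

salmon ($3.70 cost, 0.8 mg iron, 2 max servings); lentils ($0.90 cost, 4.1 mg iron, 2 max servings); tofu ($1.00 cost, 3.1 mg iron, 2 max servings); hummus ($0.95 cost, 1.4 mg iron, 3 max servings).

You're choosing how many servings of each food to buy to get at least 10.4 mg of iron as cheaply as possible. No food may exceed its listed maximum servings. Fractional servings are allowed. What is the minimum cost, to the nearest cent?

$2.51

Cost per mg of iron: lentils $0.2195, tofu $0.3226, hummus $0.6786, salmon $4.6250.
Take 2 servings of lentils: +8.2 mg iron for $1.80 (total $1.80, still need 2.2 mg).
Take 0.7097 servings of tofu: +2.2 mg iron for $0.71 (total $2.51, still need 0.0 mg).
Greedy by cheapest-per-mg is optimal for a single linear constraint, so the minimum cost is $2.51.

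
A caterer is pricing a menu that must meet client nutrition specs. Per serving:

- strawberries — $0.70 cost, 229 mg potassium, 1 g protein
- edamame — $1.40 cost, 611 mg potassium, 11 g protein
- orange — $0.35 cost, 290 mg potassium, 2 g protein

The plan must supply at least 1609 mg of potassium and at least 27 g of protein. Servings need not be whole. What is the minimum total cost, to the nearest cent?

For a min-cost LP with two ≥-constraints, a basic feasible solution has at most two positive variables.
strawberries only: max(1609/229, 27/1) = 27 servings → $18.90.
edamame only: max(1609/611, 27/11) = 2.633 servings → $3.69.
orange only: max(1609/290, 27/2) = 13.5 servings → $4.72.
strawberries + edamame with both tight: 0.63 servings and 2.397 servings → $3.80.
strawberries + orange: intersection lies outside the first quadrant.
edamame + orange with both tight: 2.343 servings and 0.6108 servings → $3.49.
Cheapest feasible corner: $3.49.

$3.49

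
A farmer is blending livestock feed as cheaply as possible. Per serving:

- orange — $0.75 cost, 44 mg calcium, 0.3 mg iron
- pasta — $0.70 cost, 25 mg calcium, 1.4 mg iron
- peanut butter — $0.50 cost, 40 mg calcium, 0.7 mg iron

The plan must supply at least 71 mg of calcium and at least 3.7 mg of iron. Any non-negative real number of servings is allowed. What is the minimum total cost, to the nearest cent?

$1.88

orange only: max(71/44, 3.7/0.3) = 12.33 servings → $9.25.
pasta only: max(71/25, 3.7/1.4) = 2.84 servings → $1.99.
peanut butter only: max(71/40, 3.7/0.7) = 5.286 servings → $2.64.
orange + pasta with both tight: 0.1275 servings and 2.616 servings → $1.93.
orange + peanut butter: intersection lies outside the first quadrant.
pasta + peanut butter with both tight: 2.553 servings and 0.1792 servings → $1.88.
Cheapest feasible corner: $1.88.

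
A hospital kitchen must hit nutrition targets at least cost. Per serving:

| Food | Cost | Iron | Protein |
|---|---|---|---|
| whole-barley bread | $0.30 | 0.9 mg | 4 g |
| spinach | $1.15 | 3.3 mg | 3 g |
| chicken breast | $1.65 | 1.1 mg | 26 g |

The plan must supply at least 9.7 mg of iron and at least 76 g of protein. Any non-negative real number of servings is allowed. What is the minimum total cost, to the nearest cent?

Check every corner: each single food scaled to meet both minima, and each pair solved so both constraints bind.
whole-barley bread only: max(9.7/0.9, 76/4) = 19 servings → $5.70.
spinach only: max(9.7/3.3, 76/3) = 25.33 servings → $29.13.
chicken breast only: max(9.7/1.1, 76/26) = 8.818 servings → $14.55.
whole-barley bread + spinach: intersection lies outside the first quadrant.
whole-barley bread + chicken breast with both tight: 8.874 servings and 1.558 servings → $5.23.
spinach + chicken breast with both tight: 2.044 servings and 2.687 servings → $6.78.
Cheapest feasible corner: $5.23.

$5.23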